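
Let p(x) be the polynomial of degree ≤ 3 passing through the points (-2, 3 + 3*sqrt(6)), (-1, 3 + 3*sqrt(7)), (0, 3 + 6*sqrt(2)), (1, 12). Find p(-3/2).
-15*sqrt(2)/8 + 15*sqrt(6)/16 + 57/16 + 45*sqrt(7)/16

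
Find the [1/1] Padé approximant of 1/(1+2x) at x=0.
1/(2*x + 1)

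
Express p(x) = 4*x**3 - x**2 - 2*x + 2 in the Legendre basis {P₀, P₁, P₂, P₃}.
(5/3)P₀ + (2/5)P₁ + (-2/3)P₂ + (8/5)P₃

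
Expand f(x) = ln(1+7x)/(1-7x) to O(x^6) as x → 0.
7*x + 49*x**2/2 + 1715*x**3/6 + 16807*x**4/12 + 789929*x**5/60 + O(x**6)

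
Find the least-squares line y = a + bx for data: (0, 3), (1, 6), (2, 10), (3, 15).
a = 5/2, b = 4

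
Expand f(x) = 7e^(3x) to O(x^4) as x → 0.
7 + 21*x + 63*x**2/2 + 63*x**3/2 + O(x**4)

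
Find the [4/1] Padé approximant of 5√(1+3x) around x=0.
(243*x**4/128 - 27*x**3/8 + 81*x**2/8 + 18*x + 5)/(21*x/10 + 1)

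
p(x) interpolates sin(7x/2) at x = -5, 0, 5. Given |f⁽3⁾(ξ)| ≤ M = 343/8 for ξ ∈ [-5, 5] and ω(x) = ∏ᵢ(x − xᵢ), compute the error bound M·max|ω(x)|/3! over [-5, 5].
42875*sqrt(3)/216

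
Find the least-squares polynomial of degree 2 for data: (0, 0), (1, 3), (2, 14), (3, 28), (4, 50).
-1/7 + (11/14)x + (41/14)x²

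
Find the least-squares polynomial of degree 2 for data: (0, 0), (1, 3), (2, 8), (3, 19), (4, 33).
1/5 + (1/5)x + (2)x²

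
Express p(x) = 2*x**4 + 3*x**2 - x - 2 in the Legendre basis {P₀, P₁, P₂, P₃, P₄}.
(-3/5)P₀ - P₁ + (22/7)P₂ + (16/35)P₄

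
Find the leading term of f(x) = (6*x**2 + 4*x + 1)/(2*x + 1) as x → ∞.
3*x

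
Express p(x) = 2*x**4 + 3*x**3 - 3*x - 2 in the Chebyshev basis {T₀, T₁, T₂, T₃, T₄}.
(-5/4)T₀ + (-3/4)T₁ + T₂ + (3/4)T₃ + (1/4)T₄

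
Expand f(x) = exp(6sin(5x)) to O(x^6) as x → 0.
1 + 30*x + 450*x**2 + 4375*x**3 + 30000*x**4 + 585625*x**5/4 + O(x**6)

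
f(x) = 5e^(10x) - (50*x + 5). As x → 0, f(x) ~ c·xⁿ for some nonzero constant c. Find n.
2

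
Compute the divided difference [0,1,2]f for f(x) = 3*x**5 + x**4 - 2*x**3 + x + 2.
46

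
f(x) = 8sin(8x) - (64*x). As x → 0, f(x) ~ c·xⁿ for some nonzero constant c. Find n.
3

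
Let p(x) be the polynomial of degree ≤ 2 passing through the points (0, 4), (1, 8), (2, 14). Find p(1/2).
23/4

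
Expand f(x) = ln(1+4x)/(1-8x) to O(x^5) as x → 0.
4*x + 24*x**2 + 640*x**3/3 + 4928*x**4/3 + O(x**5)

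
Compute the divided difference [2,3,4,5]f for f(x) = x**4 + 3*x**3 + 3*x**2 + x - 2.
17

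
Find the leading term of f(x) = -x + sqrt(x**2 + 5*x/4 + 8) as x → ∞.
5/8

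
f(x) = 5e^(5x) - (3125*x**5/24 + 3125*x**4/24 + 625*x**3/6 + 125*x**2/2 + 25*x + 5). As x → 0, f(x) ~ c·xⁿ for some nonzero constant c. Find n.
6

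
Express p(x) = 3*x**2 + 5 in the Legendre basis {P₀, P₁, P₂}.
(6)P₀ + (2)P₂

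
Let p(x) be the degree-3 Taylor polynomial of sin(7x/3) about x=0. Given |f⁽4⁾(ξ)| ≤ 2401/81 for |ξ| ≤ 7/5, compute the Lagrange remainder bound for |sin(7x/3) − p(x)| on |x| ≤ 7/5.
5764801/1215000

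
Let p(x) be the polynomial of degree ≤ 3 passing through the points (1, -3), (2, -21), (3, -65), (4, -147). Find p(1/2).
0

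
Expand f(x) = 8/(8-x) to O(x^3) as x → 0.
1 + x/8 + x**2/64 + O(x**3)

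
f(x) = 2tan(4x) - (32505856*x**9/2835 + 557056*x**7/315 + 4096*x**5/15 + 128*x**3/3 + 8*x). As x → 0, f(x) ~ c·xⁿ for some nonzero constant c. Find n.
11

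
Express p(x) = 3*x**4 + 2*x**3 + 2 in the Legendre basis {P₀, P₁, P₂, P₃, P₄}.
(13/5)P₀ + (6/5)P₁ + (12/7)P₂ + (4/5)P₃ + (24/35)P₄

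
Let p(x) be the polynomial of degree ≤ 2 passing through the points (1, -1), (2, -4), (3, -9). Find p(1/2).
-1/4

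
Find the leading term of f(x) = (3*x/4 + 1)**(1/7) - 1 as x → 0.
3*x/28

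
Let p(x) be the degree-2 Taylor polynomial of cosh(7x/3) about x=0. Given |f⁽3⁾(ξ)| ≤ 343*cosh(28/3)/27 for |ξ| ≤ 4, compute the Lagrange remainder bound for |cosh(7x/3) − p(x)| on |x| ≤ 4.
10976*cosh(28/3)/81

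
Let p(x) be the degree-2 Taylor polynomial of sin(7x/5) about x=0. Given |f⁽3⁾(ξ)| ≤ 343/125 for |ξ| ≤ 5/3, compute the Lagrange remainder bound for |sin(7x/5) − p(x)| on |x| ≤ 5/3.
343/162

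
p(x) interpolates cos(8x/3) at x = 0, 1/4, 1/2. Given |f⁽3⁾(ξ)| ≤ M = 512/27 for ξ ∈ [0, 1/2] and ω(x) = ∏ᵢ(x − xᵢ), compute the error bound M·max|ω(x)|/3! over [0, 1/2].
8*sqrt(3)/729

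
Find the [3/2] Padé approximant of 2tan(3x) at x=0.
(-18*x**3/5 + 6*x)/(1 - 18*x**2/5)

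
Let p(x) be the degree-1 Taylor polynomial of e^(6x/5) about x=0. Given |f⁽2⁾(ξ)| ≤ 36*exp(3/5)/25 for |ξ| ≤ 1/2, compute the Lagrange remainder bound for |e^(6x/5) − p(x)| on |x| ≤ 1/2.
9*exp(3/5)/50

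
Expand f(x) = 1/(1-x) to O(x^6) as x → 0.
1 + x + x**2 + x**3 + x**4 + x**5 + O(x**6)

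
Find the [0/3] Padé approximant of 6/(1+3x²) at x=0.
6/(3*x**2 + 1)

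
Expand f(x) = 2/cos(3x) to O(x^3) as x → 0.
2 + 9*x**2 + O(x**3)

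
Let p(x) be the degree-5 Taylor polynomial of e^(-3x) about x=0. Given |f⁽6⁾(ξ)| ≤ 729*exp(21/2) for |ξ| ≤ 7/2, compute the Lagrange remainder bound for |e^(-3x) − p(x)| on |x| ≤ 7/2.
9529569*exp(21/2)/5120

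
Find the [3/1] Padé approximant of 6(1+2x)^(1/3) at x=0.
(-16*x**3/27 + 8*x**2/3 + 12*x + 6)/(4*x/3 + 1)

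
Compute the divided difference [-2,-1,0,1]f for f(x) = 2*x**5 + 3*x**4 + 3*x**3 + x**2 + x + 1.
7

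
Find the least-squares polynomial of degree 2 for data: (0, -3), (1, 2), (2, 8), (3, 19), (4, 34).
-92/35 + (137/70)x + (25/14)x²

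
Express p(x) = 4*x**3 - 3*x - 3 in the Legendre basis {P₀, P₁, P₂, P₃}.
(-3)P₀ + (-3/5)P₁ + (8/5)P₃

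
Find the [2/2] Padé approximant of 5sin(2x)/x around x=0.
(10 - 14*x**2/3)/(x**2/5 + 1)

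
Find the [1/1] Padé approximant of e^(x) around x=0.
(x/2 + 1)/(1 - x/2)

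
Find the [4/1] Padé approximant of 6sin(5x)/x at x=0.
625*x**4/4 - 125*x**2 + 30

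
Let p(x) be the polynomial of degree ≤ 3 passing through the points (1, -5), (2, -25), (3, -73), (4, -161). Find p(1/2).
-7/4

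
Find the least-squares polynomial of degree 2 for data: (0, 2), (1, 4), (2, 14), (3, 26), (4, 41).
7/5 + (2)x + (2)x²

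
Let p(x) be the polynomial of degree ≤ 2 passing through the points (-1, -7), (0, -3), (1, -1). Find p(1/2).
-7/4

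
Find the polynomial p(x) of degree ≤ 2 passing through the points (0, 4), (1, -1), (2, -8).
-x**2 - 4*x + 4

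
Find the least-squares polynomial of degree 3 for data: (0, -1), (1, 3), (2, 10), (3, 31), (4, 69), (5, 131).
-17/21 + (47/18)x + (-11/21)x² + (19/18)x³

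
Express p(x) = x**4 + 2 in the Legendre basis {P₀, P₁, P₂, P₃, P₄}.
(11/5)P₀ + (4/7)P₂ + (8/35)P₄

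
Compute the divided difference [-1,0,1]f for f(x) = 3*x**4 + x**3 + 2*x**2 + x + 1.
5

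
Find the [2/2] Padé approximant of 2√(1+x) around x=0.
(5*x**2/8 + 5*x/2 + 2)/(x**2/16 + 3*x/4 + 1)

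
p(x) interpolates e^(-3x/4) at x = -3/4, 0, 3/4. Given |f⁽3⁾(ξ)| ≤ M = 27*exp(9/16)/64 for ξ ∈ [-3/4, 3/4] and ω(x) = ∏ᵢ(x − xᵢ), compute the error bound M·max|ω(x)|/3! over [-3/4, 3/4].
27*sqrt(3)*exp(9/16)/4096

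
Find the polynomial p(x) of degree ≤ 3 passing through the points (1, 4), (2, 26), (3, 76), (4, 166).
2*x**3 + 2*x**2 + 2*x - 2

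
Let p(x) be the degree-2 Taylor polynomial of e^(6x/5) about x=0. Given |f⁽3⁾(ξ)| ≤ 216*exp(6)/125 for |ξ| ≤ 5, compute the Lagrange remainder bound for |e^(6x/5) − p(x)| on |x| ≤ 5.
36*exp(6)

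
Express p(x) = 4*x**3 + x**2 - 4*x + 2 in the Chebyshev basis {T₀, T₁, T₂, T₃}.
(5/2)T₀ - T₁ + (1/2)T₂ + T₃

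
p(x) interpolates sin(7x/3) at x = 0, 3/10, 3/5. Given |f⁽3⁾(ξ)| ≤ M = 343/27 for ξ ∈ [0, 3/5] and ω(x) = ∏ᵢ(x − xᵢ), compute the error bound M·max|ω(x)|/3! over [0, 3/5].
343*sqrt(3)/27000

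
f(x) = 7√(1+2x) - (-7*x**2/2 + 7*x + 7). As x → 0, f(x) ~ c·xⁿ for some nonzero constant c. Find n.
3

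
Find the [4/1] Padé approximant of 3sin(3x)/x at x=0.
243*x**4/40 - 27*x**2/2 + 9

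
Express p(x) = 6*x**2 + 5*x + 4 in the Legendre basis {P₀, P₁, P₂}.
(6)P₀ + (5)P₁ + (4)P₂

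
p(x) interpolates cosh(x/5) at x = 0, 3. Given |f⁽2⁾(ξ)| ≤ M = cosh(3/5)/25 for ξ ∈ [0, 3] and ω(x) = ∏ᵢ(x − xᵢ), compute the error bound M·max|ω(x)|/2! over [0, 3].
9*cosh(3/5)/200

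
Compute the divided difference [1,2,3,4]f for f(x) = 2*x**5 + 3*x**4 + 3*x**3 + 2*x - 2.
163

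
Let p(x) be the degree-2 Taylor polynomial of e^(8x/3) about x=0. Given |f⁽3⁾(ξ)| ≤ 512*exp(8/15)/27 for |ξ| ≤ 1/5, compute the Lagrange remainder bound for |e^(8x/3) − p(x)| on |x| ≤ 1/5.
256*exp(8/15)/10125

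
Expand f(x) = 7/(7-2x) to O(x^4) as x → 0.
1 + 2*x/7 + 4*x**2/49 + 8*x**3/343 + O(x**4)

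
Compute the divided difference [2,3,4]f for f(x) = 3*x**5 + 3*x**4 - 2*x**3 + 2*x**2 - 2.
1004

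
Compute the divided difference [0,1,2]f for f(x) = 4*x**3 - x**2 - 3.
11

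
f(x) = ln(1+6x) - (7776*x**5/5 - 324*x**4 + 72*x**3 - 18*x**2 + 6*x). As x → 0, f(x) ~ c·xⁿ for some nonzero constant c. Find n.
6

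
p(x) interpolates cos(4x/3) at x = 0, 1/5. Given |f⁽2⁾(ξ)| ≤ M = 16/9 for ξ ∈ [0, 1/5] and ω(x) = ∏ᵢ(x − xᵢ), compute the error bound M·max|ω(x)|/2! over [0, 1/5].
2/225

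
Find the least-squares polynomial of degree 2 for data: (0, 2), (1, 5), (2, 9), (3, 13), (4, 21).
78/35 + (61/35)x + (5/7)x²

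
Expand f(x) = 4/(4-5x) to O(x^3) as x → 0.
1 + 5*x/4 + 25*x**2/16 + O(x**3)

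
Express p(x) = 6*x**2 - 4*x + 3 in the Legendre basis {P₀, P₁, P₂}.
(5)P₀ + (-4)P₁ + (4)P₂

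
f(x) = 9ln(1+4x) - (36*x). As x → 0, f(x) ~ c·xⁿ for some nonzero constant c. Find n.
2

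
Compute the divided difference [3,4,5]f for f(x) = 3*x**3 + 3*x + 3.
36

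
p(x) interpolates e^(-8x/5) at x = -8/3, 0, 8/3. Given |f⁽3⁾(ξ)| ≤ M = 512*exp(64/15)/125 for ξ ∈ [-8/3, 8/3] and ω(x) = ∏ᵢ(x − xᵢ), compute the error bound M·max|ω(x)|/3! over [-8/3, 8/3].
262144*sqrt(3)*exp(64/15)/91125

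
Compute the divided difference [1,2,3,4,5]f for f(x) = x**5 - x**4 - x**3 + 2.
14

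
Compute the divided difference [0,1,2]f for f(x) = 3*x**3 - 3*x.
9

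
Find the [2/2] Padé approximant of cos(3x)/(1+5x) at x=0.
(-765*x**2/164 + 15*x/82 + 1)/(3*x**2/4 + 425*x/82 + 1)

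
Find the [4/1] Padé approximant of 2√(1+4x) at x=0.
(12*x**4/5 - 16*x**3/5 + 36*x**2/5 + 48*x/5 + 2)/(14*x/5 + 1)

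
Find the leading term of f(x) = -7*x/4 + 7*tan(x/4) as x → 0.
7*x**3/192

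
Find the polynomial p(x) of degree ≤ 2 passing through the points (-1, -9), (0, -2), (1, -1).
-3*x**2 + 4*x - 2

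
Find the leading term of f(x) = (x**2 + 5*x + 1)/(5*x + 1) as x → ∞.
x/5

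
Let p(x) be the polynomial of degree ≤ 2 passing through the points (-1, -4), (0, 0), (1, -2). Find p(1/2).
-1/4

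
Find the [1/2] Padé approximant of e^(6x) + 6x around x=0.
(74*x/7 + 1)/(-6*x**2/7 - 10*x/7 + 1)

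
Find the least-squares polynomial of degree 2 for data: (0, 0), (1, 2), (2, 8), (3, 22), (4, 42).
2/7 + (-76/35)x + (22/7)x²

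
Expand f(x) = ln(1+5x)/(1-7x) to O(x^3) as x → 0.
5*x + 45*x**2/2 + O(x**3)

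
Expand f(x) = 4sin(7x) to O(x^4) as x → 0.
28*x - 686*x**3/3 + O(x**4)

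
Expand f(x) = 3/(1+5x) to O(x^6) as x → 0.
3 - 15*x + 75*x**2 - 375*x**3 + 1875*x**4 - 9375*x**5 + O(x**6)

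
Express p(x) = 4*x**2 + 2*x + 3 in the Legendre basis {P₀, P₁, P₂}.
(13/3)P₀ + (2)P₁ + (8/3)P₂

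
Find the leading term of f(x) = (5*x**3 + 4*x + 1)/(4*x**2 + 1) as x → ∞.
5*x/4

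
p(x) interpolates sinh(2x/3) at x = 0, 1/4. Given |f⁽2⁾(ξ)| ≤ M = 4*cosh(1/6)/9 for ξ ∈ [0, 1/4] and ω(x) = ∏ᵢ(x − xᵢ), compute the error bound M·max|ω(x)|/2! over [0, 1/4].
cosh(1/6)/288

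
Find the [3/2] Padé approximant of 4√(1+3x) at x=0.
(27*x**3/8 + 81*x**2/4 + 18*x + 4)/(27*x**2/16 + 3*x + 1)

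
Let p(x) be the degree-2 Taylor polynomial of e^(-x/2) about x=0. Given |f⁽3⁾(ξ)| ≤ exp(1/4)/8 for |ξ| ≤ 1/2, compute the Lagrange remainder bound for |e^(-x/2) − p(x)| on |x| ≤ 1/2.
exp(1/4)/384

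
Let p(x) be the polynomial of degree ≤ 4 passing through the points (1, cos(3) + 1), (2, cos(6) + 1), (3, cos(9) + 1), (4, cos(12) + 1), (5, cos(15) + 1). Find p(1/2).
-105*cos(6)/32 + 189*cos(9)/64 + 315*cos(3)/128 - 45*cos(12)/32 + 35*cos(15)/128 + 1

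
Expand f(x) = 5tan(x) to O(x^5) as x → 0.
5*x + 5*x**3/3 + O(x**5)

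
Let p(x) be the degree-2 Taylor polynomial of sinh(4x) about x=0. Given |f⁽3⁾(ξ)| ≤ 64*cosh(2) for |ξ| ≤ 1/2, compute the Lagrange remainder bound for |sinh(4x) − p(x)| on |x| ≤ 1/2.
4*cosh(2)/3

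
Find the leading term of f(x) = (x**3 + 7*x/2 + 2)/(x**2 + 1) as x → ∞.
x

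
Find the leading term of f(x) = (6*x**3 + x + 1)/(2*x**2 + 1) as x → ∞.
3*x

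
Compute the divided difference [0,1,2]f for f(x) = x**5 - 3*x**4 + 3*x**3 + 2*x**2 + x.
5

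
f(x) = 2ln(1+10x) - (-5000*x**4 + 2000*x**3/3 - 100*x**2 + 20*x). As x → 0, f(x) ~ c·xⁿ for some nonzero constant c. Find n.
5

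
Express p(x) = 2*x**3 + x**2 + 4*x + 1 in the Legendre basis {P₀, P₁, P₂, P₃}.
(4/3)P₀ + (26/5)P₁ + (2/3)P₂ + (4/5)P₃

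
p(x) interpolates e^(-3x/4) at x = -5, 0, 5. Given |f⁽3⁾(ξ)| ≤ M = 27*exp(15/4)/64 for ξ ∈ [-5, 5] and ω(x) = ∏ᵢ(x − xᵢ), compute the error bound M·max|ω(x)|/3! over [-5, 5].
125*sqrt(3)*exp(15/4)/64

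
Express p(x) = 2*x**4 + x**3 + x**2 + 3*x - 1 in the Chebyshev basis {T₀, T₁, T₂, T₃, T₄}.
(1/4)T₀ + (15/4)T₁ + (3/2)T₂ + (1/4)T₃ + (1/4)T₄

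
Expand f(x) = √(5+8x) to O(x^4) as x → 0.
sqrt(5) + 4*sqrt(5)*x/5 - 8*sqrt(5)*x**2/25 + 32*sqrt(5)*x**3/125 + O(x**4)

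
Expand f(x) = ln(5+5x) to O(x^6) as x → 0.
log(5) + x - x**2/2 + x**3/3 - x**4/4 + x**5/5 + O(x**6)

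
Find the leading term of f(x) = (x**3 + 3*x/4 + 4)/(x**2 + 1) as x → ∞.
x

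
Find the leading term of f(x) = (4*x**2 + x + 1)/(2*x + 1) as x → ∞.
2*x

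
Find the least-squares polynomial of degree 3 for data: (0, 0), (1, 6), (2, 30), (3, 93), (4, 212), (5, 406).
2/21 + (20/9)x + (5/21)x² + (28/9)x³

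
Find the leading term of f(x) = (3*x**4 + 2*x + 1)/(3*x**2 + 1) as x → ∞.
x**2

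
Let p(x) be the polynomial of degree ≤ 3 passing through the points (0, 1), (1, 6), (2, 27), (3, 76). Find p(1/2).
9/4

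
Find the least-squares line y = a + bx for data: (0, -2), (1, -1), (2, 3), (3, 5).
a = -5/2, b = 5/2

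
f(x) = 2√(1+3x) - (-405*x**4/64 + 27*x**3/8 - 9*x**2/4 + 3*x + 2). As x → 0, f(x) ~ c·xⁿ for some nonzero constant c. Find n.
5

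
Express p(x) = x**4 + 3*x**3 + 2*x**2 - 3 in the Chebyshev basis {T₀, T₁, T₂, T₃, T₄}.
(-13/8)T₀ + (9/4)T₁ + (3/2)T₂ + (3/4)T₃ + (1/8)T₄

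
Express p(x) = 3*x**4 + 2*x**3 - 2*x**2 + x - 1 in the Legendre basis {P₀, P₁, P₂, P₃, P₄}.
(-16/15)P₀ + (11/5)P₁ + (8/21)P₂ + (4/5)P₃ + (24/35)P₄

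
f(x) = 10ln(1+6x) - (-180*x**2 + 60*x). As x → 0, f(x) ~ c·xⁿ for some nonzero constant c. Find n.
3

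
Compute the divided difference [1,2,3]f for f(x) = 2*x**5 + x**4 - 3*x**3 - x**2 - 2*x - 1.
186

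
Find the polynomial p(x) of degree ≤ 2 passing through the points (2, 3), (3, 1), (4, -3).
-x**2 + 3*x + 1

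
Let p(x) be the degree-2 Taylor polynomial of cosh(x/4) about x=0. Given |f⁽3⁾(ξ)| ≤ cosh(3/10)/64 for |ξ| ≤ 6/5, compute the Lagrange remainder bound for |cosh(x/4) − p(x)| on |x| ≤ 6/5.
9*cosh(3/10)/2000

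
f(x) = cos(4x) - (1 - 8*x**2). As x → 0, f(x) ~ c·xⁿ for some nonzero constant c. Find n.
4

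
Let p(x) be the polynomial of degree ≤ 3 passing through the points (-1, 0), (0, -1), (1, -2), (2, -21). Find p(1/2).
-3/8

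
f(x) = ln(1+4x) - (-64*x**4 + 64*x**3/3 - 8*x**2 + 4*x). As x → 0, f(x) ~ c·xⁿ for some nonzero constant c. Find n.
5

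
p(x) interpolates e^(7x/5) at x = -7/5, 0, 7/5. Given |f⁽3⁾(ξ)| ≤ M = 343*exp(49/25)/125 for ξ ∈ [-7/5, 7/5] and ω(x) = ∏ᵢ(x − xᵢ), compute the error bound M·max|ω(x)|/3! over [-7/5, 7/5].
117649*sqrt(3)*exp(49/25)/421875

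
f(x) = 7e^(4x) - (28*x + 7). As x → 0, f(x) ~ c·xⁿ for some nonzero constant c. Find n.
2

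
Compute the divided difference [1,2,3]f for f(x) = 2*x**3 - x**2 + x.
11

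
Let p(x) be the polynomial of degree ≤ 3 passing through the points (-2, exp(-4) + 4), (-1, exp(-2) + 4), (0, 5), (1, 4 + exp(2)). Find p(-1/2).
(-1 + 9*exp(2) + (73 - exp(2))*exp(4))*exp(-4)/16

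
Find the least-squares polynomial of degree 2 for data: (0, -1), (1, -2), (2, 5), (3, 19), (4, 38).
-9/7 + (-247/70)x + (47/14)x²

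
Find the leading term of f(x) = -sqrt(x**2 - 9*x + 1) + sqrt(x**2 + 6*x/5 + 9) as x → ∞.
51/10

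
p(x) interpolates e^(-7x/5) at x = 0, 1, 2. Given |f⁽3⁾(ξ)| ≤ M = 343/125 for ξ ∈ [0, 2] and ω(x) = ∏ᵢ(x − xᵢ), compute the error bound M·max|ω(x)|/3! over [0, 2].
343*sqrt(3)/3375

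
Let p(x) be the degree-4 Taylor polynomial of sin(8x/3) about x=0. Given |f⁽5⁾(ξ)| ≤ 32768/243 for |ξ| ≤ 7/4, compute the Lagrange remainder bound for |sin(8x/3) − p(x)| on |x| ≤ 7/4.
67228/3645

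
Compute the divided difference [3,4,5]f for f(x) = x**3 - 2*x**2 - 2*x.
10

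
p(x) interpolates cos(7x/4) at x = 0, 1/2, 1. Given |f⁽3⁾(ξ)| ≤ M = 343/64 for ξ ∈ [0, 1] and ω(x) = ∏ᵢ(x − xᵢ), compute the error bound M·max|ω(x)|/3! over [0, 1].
343*sqrt(3)/13824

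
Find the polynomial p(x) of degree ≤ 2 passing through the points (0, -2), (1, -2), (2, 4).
3*x**2 - 3*x - 2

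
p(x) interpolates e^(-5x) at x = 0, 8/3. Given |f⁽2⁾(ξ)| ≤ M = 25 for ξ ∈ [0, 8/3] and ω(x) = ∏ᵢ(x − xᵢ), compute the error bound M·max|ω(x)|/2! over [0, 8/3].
200/9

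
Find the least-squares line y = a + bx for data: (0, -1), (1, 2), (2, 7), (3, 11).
a = -7/5, b = 41/10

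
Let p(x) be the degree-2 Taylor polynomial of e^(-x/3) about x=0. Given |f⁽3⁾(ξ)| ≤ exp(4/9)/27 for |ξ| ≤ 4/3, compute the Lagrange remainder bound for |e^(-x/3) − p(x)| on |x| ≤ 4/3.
32*exp(4/9)/2187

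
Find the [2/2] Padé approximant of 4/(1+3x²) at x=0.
4/(3*x**2 + 1)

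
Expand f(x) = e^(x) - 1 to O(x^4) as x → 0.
x + x**2/2 + x**3/6 + O(x**4)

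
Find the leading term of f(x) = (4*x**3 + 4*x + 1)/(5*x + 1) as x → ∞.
4*x**2/5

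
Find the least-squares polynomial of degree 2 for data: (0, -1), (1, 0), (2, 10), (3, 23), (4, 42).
-10/7 + (-17/70)x + (39/14)x²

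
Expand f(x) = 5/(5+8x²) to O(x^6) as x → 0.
1 - 8*x**2/5 + 64*x**4/25 + O(x**6)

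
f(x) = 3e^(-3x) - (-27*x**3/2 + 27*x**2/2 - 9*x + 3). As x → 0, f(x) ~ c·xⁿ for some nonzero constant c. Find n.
4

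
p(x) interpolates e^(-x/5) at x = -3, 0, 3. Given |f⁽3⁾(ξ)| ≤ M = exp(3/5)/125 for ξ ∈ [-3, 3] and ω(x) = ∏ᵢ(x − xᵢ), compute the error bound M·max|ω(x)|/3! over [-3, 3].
sqrt(3)*exp(3/5)/125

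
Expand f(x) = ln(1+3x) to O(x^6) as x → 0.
3*x - 9*x**2/2 + 9*x**3 - 81*x**4/4 + 243*x**5/5 + O(x**6)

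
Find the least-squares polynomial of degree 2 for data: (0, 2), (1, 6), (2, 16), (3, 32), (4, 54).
2 + x + (3)x²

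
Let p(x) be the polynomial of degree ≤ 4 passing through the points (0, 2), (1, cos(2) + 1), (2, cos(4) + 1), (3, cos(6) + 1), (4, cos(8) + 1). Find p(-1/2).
189*cos(4)/64 - 45*cos(6)/32 + 35*cos(8)/128 - 105*cos(2)/32 + 443/128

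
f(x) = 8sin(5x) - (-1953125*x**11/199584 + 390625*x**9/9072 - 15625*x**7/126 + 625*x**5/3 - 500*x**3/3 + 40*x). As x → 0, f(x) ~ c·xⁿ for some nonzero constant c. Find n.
13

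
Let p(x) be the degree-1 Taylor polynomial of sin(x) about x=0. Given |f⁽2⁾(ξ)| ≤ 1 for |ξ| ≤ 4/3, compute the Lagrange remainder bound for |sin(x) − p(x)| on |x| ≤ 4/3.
8/9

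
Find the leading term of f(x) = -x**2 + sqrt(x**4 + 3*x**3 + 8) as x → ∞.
3*x/2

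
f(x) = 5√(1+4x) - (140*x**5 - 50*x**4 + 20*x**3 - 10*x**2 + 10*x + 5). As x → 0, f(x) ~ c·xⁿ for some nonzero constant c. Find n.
6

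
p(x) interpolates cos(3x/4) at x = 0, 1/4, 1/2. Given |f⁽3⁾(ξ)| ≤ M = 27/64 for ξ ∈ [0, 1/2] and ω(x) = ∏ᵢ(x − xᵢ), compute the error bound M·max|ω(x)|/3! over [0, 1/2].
sqrt(3)/4096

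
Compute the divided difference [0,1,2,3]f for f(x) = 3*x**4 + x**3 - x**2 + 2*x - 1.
19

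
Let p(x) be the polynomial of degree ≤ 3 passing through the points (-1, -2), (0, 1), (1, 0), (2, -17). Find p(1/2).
7/4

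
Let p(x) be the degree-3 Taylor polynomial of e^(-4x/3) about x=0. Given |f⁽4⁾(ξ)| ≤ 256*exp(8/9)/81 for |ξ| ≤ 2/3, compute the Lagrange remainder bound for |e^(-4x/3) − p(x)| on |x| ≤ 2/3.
512*exp(8/9)/19683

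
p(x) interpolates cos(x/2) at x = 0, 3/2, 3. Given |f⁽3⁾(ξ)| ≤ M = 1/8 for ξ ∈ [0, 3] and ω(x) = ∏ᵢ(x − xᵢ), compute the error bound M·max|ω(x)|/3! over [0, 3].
sqrt(3)/64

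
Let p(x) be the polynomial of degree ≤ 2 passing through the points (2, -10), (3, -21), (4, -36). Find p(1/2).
-1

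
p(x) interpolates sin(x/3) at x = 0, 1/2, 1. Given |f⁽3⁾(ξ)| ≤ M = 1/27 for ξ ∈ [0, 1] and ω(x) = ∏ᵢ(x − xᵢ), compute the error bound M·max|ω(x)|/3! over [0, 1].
sqrt(3)/5832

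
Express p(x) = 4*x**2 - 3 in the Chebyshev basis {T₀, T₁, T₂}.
-T₀ + (2)T₂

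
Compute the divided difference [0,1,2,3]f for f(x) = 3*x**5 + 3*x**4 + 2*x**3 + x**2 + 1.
95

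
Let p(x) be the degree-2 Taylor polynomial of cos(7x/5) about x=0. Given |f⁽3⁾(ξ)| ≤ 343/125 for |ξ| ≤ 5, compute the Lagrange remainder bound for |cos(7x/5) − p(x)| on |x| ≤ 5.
343/6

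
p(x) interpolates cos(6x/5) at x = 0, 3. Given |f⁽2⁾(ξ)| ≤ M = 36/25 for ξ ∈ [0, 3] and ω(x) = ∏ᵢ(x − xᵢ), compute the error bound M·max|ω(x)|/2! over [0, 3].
81/50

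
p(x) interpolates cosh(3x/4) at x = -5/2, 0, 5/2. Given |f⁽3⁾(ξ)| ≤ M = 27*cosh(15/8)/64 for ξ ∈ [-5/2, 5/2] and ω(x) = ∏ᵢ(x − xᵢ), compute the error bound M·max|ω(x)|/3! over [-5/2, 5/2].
125*sqrt(3)*cosh(15/8)/512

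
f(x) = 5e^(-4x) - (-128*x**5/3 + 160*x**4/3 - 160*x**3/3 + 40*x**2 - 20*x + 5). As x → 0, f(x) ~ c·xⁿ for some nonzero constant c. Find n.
6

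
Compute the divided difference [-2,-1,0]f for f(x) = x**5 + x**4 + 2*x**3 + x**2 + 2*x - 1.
-13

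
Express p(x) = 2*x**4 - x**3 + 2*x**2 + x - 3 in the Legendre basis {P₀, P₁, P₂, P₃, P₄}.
(-29/15)P₀ + (2/5)P₁ + (52/21)P₂ + (-2/5)P₃ + (16/35)P₄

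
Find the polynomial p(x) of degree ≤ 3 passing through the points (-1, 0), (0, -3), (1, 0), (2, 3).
-x**3 + 3*x**2 + x - 3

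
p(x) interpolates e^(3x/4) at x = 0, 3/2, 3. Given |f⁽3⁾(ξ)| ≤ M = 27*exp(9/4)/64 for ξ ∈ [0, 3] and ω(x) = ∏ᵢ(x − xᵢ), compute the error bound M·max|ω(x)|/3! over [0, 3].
27*sqrt(3)*exp(9/4)/512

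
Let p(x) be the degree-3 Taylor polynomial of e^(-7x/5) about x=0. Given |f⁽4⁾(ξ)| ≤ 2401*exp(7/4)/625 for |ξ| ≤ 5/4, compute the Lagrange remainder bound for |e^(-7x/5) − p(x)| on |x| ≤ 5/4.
2401*exp(7/4)/6144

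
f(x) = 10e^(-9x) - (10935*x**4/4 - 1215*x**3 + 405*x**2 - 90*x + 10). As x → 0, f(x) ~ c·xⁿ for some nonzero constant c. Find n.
5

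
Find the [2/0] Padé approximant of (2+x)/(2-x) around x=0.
x**2/2 + x + 1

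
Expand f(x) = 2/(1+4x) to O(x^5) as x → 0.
2 - 8*x + 32*x**2 - 128*x**3 + 512*x**4 + O(x**5)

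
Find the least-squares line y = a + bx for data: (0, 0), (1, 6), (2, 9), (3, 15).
a = 3/10, b = 24/5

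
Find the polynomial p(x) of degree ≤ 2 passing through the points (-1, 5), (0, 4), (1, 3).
4 - x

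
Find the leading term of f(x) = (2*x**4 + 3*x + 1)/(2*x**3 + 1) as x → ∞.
x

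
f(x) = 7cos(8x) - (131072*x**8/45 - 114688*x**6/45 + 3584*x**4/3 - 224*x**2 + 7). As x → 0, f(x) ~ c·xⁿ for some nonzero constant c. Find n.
10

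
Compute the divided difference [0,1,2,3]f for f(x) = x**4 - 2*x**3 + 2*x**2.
4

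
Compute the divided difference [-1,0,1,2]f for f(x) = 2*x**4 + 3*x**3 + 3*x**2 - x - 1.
7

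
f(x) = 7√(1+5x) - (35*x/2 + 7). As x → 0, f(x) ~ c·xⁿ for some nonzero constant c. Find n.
2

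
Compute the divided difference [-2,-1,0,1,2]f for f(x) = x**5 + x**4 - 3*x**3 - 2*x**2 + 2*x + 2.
1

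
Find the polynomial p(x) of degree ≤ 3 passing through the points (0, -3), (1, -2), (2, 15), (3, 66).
3*x**3 - x**2 - x - 3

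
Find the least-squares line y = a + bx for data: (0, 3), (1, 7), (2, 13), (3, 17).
a = 14/5, b = 24/5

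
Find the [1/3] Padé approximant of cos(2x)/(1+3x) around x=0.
(1 - 5*x/9)/(44*x**3/9 + x**2/3 + 22*x/9 + 1)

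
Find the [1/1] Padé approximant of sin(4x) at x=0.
4*x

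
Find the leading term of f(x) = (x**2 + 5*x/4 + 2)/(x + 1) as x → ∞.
x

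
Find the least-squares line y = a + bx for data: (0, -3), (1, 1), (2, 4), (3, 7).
a = -27/10, b = 33/10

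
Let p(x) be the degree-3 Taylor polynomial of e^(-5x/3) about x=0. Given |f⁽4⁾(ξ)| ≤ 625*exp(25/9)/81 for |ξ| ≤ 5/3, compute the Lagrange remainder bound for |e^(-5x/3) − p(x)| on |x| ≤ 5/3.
390625*exp(25/9)/157464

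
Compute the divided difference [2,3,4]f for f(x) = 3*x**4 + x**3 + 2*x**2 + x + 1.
176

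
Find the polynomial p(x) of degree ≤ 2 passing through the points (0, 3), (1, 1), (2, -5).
3 - 2*x**2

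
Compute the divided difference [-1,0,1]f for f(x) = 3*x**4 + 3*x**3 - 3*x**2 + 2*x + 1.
0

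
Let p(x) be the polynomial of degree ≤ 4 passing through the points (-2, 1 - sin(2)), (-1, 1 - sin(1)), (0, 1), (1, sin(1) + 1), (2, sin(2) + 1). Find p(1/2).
-sin(2)/16 + 5*sin(1)/8 + 1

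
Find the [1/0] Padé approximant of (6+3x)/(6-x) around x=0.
2*x/3 + 1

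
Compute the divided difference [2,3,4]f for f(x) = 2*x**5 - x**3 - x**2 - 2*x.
560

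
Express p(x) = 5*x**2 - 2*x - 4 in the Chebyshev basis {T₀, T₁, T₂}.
(-3/2)T₀ + (-2)T₁ + (5/2)T₂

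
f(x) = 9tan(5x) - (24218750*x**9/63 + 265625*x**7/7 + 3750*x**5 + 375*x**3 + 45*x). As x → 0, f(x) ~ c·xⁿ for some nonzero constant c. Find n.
11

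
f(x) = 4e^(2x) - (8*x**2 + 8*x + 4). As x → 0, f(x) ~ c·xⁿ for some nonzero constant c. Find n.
3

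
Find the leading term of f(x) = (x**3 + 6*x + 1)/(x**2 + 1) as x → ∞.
x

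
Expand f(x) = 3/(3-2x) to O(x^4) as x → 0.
1 + 2*x/3 + 4*x**2/9 + 8*x**3/27 + O(x**4)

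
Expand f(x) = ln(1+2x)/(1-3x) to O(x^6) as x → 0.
2*x + 4*x**2 + 44*x**3/3 + 40*x**4 + 632*x**5/5 + O(x**6)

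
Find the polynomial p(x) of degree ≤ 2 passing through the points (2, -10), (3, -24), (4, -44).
-3*x**2 + x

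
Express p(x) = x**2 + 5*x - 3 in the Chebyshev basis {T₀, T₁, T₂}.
(-5/2)T₀ + (5)T₁ + (1/2)T₂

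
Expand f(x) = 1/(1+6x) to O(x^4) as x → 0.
1 - 6*x + 36*x**2 - 216*x**3 + O(x**4)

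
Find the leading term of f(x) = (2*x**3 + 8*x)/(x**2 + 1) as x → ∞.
2*x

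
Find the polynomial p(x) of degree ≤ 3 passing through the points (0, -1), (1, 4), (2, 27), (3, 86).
3*x**3 + 2*x - 1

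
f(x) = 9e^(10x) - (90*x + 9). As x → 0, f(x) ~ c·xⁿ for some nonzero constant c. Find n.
2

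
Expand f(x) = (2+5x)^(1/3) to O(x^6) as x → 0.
2**(1/3) + 5*2**(1/3)*x/6 - 25*2**(1/3)*x**2/36 + 625*2**(1/3)*x**3/648 - 3125*2**(1/3)*x**4/1944 + 34375*2**(1/3)*x**5/11664 + O(x**6)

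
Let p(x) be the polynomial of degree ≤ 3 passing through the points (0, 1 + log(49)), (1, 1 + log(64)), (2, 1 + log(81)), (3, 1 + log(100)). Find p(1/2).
1 + log(32*5**(1/8)*6**(3/4)*7**(5/8)/9)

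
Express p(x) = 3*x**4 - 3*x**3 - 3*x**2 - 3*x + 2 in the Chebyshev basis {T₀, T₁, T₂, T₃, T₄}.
(13/8)T₀ + (-21/4)T₁ + (-3/4)T₃ + (3/8)T₄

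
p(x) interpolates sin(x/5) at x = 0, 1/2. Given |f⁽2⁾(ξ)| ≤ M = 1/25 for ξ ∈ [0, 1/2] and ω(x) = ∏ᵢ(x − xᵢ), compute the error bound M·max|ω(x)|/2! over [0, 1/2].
1/800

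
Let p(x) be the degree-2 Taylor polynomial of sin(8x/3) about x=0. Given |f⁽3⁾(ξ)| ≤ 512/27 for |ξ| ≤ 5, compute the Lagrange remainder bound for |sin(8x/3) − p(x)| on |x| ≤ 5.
32000/81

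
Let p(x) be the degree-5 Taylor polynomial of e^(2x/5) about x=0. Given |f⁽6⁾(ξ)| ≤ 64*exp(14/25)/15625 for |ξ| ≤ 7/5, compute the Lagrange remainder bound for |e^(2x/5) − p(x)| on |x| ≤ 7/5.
470596*exp(14/25)/10986328125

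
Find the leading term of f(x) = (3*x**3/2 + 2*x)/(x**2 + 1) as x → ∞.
3*x/2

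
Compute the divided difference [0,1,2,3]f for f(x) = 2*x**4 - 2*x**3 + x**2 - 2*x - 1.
10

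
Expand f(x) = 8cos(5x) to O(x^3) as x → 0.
8 - 100*x**2 + O(x**3)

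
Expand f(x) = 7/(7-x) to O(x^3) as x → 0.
1 + x/7 + x**2/49 + O(x**3)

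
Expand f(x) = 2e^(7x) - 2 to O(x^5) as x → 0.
14*x + 49*x**2 + 343*x**3/3 + 2401*x**4/12 + O(x**5)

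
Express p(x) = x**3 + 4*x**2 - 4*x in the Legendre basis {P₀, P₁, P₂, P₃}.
(4/3)P₀ + (-17/5)P₁ + (8/3)P₂ + (2/5)P₃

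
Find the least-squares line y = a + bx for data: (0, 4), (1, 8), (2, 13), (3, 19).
a = 7/2, b = 5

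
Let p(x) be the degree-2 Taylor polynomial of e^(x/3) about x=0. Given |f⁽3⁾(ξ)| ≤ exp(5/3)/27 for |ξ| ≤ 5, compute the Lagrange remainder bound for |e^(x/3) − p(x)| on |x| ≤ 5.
125*exp(5/3)/162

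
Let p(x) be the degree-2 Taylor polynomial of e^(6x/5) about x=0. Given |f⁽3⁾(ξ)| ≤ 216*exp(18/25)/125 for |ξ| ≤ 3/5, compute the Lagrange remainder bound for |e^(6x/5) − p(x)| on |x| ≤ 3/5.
972*exp(18/25)/15625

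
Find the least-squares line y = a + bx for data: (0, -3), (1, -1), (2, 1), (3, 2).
a = -14/5, b = 17/10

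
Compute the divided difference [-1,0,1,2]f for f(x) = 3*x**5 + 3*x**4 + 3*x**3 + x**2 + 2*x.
24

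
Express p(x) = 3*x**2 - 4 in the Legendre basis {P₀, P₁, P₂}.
(-3)P₀ + (2)P₂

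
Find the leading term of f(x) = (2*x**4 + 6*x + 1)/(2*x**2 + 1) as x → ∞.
x**2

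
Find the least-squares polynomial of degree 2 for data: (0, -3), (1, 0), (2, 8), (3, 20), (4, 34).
-23/7 + (69/35)x + (13/7)x²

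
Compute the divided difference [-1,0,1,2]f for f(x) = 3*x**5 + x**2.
15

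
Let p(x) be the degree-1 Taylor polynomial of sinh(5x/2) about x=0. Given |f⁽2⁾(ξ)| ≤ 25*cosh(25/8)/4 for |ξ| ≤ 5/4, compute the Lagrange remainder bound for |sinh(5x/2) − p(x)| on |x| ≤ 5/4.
625*cosh(25/8)/128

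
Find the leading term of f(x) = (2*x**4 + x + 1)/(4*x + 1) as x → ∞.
x**3/2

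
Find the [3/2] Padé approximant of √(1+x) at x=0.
(x**3/32 + 9*x**2/16 + 3*x/2 + 1)/(3*x**2/16 + x + 1)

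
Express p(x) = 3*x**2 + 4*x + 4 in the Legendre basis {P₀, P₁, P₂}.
(5)P₀ + (4)P₁ + (2)P₂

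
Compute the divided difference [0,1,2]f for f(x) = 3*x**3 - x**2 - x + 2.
8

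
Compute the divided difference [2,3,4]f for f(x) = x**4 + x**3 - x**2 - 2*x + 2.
63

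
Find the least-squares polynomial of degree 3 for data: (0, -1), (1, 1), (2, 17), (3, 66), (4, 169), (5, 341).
-8/9 + (215/378)x + (-131/63)x² + (169/54)x³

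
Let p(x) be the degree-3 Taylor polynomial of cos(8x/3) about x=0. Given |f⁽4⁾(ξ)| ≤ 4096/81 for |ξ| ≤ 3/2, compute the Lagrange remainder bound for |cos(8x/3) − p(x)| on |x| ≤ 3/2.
32/3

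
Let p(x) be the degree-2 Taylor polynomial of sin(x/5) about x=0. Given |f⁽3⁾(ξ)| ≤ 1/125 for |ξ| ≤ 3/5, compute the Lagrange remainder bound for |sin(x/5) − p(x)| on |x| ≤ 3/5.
9/31250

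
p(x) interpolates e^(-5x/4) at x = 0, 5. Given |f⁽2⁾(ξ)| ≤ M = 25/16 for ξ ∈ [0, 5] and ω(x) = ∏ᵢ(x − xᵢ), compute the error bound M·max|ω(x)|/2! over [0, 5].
625/128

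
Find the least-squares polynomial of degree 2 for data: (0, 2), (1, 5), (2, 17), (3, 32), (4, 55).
61/35 + (71/70)x + (43/14)x²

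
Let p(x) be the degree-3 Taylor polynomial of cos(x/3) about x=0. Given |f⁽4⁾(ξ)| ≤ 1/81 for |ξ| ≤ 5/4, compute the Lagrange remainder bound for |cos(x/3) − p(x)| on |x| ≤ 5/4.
625/497664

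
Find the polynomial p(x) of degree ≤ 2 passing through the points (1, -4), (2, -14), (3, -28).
-2*x**2 - 4*x + 2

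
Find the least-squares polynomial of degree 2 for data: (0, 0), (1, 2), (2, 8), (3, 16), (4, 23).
-17/35 + (18/7)x + (6/7)x²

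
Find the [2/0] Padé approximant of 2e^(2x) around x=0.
4*x**2 + 4*x + 2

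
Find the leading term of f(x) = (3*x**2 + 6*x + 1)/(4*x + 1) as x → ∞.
3*x/4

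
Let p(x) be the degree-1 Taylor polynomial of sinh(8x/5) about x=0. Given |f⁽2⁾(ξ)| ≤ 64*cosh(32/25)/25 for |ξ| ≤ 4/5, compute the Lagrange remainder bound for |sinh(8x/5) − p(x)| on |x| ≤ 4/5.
512*cosh(32/25)/625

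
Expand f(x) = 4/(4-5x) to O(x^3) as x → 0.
1 + 5*x/4 + 25*x**2/16 + O(x**3)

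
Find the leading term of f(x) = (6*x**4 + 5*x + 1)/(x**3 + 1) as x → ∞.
6*x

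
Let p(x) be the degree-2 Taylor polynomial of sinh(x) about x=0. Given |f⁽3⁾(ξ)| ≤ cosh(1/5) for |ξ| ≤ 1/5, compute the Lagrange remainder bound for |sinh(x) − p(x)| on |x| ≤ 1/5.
cosh(1/5)/750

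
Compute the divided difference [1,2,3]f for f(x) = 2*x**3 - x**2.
11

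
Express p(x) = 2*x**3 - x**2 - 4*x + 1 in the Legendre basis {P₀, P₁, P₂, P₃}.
(2/3)P₀ + (-14/5)P₁ + (-2/3)P₂ + (4/5)P₃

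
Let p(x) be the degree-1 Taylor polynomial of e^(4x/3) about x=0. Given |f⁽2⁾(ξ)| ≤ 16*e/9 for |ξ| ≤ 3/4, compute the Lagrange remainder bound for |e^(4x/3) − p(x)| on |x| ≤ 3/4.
e/2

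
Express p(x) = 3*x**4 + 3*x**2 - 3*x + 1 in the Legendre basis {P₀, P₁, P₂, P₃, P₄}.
(13/5)P₀ + (-3)P₁ + (26/7)P₂ + (24/35)P₄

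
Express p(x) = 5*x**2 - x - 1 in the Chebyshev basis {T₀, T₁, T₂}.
(3/2)T₀ - T₁ + (5/2)T₂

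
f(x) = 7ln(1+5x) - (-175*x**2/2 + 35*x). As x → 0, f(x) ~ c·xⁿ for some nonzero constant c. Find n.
3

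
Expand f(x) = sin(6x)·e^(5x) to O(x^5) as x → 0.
6*x + 30*x**2 + 39*x**3 - 55*x**4 + O(x**5)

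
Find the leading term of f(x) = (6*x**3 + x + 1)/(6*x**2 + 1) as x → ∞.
x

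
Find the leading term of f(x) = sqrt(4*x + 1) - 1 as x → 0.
2*x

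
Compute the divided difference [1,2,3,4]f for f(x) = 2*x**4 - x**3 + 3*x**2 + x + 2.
19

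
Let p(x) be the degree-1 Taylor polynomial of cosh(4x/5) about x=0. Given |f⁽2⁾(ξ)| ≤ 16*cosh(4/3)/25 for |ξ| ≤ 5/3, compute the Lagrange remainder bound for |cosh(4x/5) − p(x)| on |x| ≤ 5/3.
8*cosh(4/3)/9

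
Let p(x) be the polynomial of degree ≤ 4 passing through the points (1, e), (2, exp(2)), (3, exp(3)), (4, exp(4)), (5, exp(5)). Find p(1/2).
e*(-180*exp(3) - 420*e + 315 + 35*exp(4) + 378*exp(2))/128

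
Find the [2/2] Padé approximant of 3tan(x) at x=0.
3*x/(1 - x**2/3)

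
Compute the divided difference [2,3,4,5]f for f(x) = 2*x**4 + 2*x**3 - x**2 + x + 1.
30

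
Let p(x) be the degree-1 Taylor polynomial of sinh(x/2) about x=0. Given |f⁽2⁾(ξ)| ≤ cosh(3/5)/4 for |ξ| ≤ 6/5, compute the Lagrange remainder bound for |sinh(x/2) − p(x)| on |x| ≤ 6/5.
9*cosh(3/5)/50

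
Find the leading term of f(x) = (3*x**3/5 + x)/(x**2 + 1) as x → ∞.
3*x/5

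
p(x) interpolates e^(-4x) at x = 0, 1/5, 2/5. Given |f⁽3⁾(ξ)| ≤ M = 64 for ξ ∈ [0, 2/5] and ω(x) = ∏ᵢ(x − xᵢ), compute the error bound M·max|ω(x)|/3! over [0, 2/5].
64*sqrt(3)/3375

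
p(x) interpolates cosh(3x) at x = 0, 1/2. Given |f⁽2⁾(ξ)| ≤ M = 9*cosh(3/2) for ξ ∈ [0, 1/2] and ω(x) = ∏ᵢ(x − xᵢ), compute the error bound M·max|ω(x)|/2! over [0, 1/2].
9*cosh(3/2)/32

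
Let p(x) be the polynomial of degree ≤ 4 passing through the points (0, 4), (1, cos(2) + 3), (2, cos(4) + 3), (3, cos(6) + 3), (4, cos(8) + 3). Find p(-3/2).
1485*cos(4)/64 - 385*cos(6)/32 + 315*cos(8)/128 - 693*cos(2)/32 + 1539/128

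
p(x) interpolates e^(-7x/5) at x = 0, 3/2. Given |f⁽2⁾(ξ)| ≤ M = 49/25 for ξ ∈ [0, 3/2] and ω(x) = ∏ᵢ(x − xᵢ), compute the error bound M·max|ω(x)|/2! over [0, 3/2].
441/800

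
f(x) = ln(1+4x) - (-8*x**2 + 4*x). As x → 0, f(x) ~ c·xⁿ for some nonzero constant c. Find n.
3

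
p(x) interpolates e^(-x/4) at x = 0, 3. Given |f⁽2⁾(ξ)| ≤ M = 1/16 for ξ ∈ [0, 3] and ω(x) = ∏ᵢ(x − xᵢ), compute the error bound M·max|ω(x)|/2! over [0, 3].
9/128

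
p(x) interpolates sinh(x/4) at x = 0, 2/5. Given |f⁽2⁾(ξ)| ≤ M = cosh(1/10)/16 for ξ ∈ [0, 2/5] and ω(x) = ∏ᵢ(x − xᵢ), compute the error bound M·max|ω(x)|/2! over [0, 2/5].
cosh(1/10)/800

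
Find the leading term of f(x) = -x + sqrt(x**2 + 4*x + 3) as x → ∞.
2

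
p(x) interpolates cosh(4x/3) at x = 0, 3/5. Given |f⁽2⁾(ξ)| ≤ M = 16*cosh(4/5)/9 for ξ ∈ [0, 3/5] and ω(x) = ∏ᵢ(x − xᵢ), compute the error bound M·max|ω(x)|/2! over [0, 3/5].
2*cosh(4/5)/25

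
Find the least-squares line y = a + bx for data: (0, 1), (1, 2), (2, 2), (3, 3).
a = 11/10, b = 3/5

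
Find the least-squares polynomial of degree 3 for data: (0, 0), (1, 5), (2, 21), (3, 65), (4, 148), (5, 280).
17/63 + (445/378)x + (23/36)x² + (223/108)x³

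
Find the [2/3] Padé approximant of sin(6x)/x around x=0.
(6 - 126*x**2/5)/(9*x**2/5 + 1)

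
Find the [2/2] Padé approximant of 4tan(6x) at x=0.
24*x/(1 - 12*x**2)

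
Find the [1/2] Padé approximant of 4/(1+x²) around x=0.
4/(x**2 + 1)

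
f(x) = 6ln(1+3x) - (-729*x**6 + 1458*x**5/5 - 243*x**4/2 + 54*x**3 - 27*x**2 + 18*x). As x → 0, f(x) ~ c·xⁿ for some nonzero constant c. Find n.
7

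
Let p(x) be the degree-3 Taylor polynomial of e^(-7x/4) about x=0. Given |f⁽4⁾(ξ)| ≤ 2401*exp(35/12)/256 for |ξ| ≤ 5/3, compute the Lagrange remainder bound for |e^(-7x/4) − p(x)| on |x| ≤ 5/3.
1500625*exp(35/12)/497664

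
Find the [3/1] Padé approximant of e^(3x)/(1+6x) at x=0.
(1179*x**3/232 + 513*x**2/116 + 351*x/116 + 1)/(699*x/116 + 1)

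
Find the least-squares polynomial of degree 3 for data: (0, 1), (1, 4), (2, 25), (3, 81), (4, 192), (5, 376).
17/18 + (631/756)x + (-85/126)x² + (335/108)x³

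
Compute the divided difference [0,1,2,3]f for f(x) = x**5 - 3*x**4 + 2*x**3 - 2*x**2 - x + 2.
9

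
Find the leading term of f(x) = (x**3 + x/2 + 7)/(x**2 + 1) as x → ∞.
x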